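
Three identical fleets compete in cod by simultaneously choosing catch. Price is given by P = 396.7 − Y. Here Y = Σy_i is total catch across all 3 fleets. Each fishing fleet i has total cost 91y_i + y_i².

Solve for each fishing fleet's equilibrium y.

50.95

A representative fishing fleet's profit is π_i = y_i(396.7 − Y) − 91y_i − y_i², with Y = y_i + Σ_{j≠i} y_j.
First-order condition: 305.7 − 4y_i − Σ_{j≠i} y_j = 0.
With identical fishing fleets, set every y_j = y: then 305.7 − 4y − 2y = 0, i.e. y = 305.7/6 = 50.95.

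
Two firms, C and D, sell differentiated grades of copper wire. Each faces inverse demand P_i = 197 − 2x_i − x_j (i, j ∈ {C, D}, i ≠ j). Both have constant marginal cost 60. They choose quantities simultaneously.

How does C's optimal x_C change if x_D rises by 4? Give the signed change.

Firm C's profit: π = x_C(197 − 2x_C − x_D) − 60x_C.
∂π/∂x_C = 137 − 4x_C − x_D = 0 ⇒ x_C = 34.25 − 0.25x_D.
The reaction-function slope is −0.25, so a 4-unit rise in x_D moves x_C by −0.25 × 4 = −1. C's best response falls — the actions are strategic substitutes.

-1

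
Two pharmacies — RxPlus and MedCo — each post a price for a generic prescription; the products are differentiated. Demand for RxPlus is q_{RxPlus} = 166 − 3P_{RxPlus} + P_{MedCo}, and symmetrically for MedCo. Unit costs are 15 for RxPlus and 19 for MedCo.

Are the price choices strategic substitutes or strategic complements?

RxPlus's profit: π = (P_{RxPlus} − 15)(166 − 3P_{RxPlus} + P_{MedCo}).
∂π/∂P_{RxPlus} = 211 − 6P_{RxPlus} + P_{MedCo} = 0 ⇒ P_{RxPlus} = 211/6 + (1/6)P_{MedCo}.
The best-response slope dP_{RxPlus}/dP_{MedCo} = 1/6 > 0: the reaction function is upward-sloping, so the choices are strategic complements.

strategic complements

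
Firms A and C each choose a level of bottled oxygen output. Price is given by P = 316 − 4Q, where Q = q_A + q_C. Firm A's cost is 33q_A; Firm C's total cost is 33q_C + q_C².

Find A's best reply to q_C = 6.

Firm A's profit: π = q_A(316 − 4(q_A + q_C)) − 33q_A.
∂π/∂q_A = 283 − 8q_A − 4q_C = 0, so q_A = 35.375 − 0.5q_C.
At q_C = 6: q_A = 35.375 − 0.5·6 = 32.375.

32.375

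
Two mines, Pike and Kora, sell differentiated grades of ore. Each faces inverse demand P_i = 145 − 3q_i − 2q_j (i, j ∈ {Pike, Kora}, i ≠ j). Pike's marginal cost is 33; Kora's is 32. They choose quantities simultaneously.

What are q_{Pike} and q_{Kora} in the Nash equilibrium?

13.9375, 14.1875

Mine Pike's profit: π = q_{Pike}(145 − 3q_{Pike} − 2q_{Kora}) − 33q_{Pike}.
∂π/∂q_{Pike} = 112 − 6q_{Pike} − 2q_{Kora} = 0 ⇒ q_{Pike} = 56/3 − (1/3)q_{Kora}.
Similarly q_{Kora} = 113/6 − (1/3)q_{Pike}.
Substituting the second reaction function into the first: q_{Pike} = 56/3 − (1/3)(113/6 − (1/3)q_{Pike}), which gives (8/9)q_{Pike} = 223/18 ⇒ q_{Pike} = 13.9375.
Then q_{Kora} = 113/6 − (1/3)·13.9375 = 14.1875.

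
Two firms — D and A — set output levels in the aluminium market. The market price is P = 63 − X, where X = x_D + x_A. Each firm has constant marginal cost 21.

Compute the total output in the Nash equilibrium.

Firm D's profit: π = x_D(63 − (x_D + x_A)) − 21x_D.
∂π/∂x_D = 42 − 2x_D − x_A = 0, so x_D = 21 − 0.5x_A.
Setting x_D = x_A in the reaction function: x_D = 21 − 0.5x_D, so x_D = 21 / 1.5 = 14.
Total output: 14 + 14 = 28.

28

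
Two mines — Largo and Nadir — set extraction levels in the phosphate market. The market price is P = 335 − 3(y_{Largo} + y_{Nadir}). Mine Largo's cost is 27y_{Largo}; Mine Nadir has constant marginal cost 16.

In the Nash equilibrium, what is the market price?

126

Mine Largo's profit: π = y_{Largo}(335 − 3(y_{Largo} + y_{Nadir})) − 27y_{Largo}.
∂π/∂y_{Largo} = 308 − 6y_{Largo} − 3y_{Nadir} = 0, so y_{Largo} = 154/3 − 0.5y_{Nadir}.
By the same steps for Nadir: y_{Nadir} = 319/6 − 0.5y_{Largo}.
Substituting the second reaction function into the first: y_{Largo} = 154/3 − 0.5(319/6 − 0.5y_{Largo}), which gives 0.75y_{Largo} = 24.75 ⇒ y_{Largo} = 33.
Then y_{Nadir} = 319/6 − 0.5·33 = 110/3.
Equilibrium price: P = 335 − 3·(209/3) = 126.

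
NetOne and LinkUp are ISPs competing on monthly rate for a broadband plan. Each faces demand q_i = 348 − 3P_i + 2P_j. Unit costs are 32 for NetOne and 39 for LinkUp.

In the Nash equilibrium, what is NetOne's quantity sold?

240.9375

NetOne's profit: π = (P_{NetOne} − 32)(348 − 3P_{NetOne} + 2P_{LinkUp}).
∂π/∂P_{NetOne} = 444 − 6P_{NetOne} + 2P_{LinkUp} = 0 ⇒ P_{NetOne} = 74 + (1/3)P_{LinkUp}.
Similarly P_{LinkUp} = 77.5 + (1/3)P_{NetOne}.
Substituting the second reaction function into the first: P_{NetOne} = 74 + (1/3)(77.5 + (1/3)P_{NetOne}), which gives (8/9)P_{NetOne} = 599/6 ⇒ P_{NetOne} = 112.3125.
Then P_{LinkUp} = 77.5 + (1/3)·112.3125 = 114.9375.
q_{NetOne} = 348 − 3·112.3125 + 2·114.9375 = 240.9375.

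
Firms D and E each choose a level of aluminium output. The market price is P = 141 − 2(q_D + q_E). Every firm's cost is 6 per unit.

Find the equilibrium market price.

51

Firm D's profit: π = q_D(141 − 2(q_D + q_E)) − 6q_D.
∂π/∂q_D = 135 − 4q_D − 2q_E = 0, so q_D = 33.75 − 0.5q_E.
Setting q_D = q_E in the reaction function: q_D = 33.75 − 0.5q_D, so q_D = 33.75 / 1.5 = 22.5.
Equilibrium price: P = 141 − 2·45 = 51.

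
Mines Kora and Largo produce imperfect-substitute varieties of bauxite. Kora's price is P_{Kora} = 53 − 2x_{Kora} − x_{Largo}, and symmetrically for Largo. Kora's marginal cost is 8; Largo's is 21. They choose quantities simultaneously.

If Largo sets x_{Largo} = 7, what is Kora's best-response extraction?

9.5

Mine Kora's profit: π = x_{Kora}(53 − 2x_{Kora} − x_{Largo}) − 8x_{Kora}.
∂π/∂x_{Kora} = 45 − 4x_{Kora} − x_{Largo} = 0 ⇒ x_{Kora} = 11.25 − 0.25x_{Largo}.
At x_{Largo} = 7: x_{Kora} = 11.25 − 0.25·7 = 9.5.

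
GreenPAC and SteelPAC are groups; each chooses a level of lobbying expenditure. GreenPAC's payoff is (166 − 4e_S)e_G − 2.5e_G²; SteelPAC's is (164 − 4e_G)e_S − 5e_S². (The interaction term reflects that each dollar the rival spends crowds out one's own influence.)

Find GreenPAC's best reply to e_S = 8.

Expanding GreenPAC's payoff: 166e_G − 4e_Se_G − 2.5e_G².
∂π/∂e_G = 166 − 4e_S − 5e_G = 0, so e_G = 33.2 − 0.8e_S.
At e_S = 8: e_G = 33.2 − 0.8·8 = 26.8.

26.8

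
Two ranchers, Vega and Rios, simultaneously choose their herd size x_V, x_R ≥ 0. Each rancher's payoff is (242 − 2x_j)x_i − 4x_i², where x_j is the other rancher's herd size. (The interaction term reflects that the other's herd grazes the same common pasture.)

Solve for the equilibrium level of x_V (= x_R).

Vega's payoff is (242 − 2x_R)x_V − 4x_V².
∂π/∂x_V = 242 − 2x_R − 8x_V = 0, so x_V = 30.25 − 0.25x_R.
By symmetry x_R = x_V; substituting into the reaction function, 1.25x_V = 30.25 and x_V = 24.2.

24.2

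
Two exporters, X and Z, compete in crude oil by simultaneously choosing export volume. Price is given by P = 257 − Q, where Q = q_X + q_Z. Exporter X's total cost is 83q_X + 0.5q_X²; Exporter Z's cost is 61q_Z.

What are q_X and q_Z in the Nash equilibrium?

30.4, 82.8

Exporter X's profit: π = q_X(257 − (q_X + q_Z)) − 83q_X − 0.5q_X².
∂π/∂q_X = 174 − 3q_X − q_Z = 0, so q_X = 58 − (1/3)q_Z.
For Z: ∂π/∂q_Z = 196 − 2q_Z − q_X = 0 ⇒ q_Z = 98 − 0.5q_X.
Solving the two reaction functions simultaneously: (1 − (−1/3)(−0.5))q_X = 58 − (1/3)·98, so (5/6)q_X = 76/3 and q_X = 30.4.
Then q_Z = 98 − 0.5·30.4 = 82.8.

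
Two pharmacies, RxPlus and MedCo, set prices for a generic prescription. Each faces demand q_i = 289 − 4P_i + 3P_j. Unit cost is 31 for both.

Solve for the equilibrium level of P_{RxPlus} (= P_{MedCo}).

RxPlus's profit: π = (P_{RxPlus} − 31)(289 − 4P_{RxPlus} + 3P_{MedCo}).
∂π/∂P_{RxPlus} = 413 − 8P_{RxPlus} + 3P_{MedCo} = 0 ⇒ P_{RxPlus} = 51.625 + 0.375P_{MedCo}.
By symmetry P_{MedCo} = P_{RxPlus}; substituting into the reaction function, 0.625P_{RxPlus} = 51.625 and P_{RxPlus} = 82.6.

82.6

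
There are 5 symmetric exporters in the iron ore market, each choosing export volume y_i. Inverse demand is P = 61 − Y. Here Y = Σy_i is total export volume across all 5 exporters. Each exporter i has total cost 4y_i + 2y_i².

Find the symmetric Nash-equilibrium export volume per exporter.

A representative exporter's profit is π_i = y_i(61 − Y) − 4y_i − 2y_i², with Y = y_i + Σ_{j≠i} y_j.
First-order condition: 57 − 6y_i − Σ_{j≠i} y_j = 0.
Imposing symmetry (y_j = y for all j) turns Σ_{j≠i} y_j into 4y, so 57 = 10y and y = 5.7.

5.7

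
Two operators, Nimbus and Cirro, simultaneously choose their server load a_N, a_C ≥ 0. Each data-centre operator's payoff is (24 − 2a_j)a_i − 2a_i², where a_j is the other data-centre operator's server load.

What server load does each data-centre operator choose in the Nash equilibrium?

4

Nimbus's payoff is (24 − 2a_C)a_N − 2a_N².
∂π/∂a_N = 24 − 2a_C − 4a_N = 0, so a_N = 6 − 0.5a_C.
The game is symmetric, so in equilibrium a_C = a_N: the reaction function gives 1.5a_N = 6, hence a_N = 4.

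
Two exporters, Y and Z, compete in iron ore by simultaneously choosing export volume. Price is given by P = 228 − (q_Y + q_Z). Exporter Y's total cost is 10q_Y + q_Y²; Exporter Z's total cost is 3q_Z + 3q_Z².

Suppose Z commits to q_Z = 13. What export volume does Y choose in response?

Exporter Y's profit: π = q_Y(228 − (q_Y + q_Z)) − 10q_Y − q_Y².
∂π/∂q_Y = 218 − 4q_Y − q_Z = 0, so q_Y = 54.5 − 0.25q_Z.
At q_Z = 13: q_Y = 54.5 − 0.25·13 = 51.25.

51.25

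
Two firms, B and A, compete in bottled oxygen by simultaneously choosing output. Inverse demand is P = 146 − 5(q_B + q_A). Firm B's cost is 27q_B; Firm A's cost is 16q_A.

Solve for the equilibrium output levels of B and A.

Firm B's profit: π = q_B(146 − 5(q_B + q_A)) − 27q_B.
∂π/∂q_B = 119 − 10q_B − 5q_A = 0, so q_B = 11.9 − 0.5q_A.
By the same steps for A: q_A = 13 − 0.5q_B.
Solving the two reaction functions simultaneously: (1 − (−0.5)(−0.5))q_B = 11.9 − 0.5·13, so 0.75q_B = 5.4 and q_B = 7.2.
Then q_A = 13 − 0.5·7.2 = 9.4.

7.2, 9.4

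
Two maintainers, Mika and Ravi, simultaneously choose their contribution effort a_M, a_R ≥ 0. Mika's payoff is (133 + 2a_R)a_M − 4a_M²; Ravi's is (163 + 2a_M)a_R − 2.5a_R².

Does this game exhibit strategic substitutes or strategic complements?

strategic complements

Expanding Mika's payoff: 133a_M + 2a_Ra_M − 4a_M².
∂π/∂a_M = 133 + 2a_R − 8a_M = 0, so a_M = 16.625 + 0.25a_R.
The best-response slope da_M/da_R = 0.25 > 0: the reaction function is upward-sloping, so the choices are strategic complements.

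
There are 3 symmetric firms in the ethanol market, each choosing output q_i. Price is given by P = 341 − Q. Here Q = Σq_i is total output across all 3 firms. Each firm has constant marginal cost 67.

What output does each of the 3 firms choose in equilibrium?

A representative firm's profit is π_i = q_i(341 − Q) − 67q_i, with Q = q_i + Σ_{j≠i} q_j.
First-order condition: 274 − 2q_i − Σ_{j≠i} q_j = 0.
In a symmetric equilibrium every firm chooses the same q, so Σ_{j≠i} q_j = 2q. The condition becomes 274 − 4q = 0, giving q = 274/4 = 68.5.

68.5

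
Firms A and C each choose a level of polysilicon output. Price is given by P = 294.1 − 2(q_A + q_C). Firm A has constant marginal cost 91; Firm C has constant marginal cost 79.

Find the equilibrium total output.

69.7

Firm A's profit: π = q_A(294.1 − 2(q_A + q_C)) − 91q_A.
∂π/∂q_A = 203.1 − 4q_A − 2q_C = 0, so q_A = 50.775 − 0.5q_C.
By the same steps for C: q_C = 53.775 − 0.5q_A.
Substituting the second reaction function into the first: q_A = 50.775 − 0.5(53.775 − 0.5q_A), which gives 0.75q_A = 23.8875 ⇒ q_A = 31.85.
Then q_C = 53.775 − 0.5·31.85 = 37.85.
Total output: 31.85 + 37.85 = 69.7.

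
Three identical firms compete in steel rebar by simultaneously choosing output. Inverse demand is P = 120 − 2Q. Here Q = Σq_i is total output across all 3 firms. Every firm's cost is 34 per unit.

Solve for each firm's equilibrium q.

10.75

A representative firm's profit is π_i = q_i(120 − 2Q) − 34q_i, with Q = q_i + Σ_{j≠i} q_j.
First-order condition: 86 − 4q_i − 2Σ_{j≠i} q_j = 0.
In a symmetric equilibrium every firm chooses the same q, so Σ_{j≠i} q_j = 2q. The condition becomes 86 − 8q = 0, giving q = 86/8 = 10.75.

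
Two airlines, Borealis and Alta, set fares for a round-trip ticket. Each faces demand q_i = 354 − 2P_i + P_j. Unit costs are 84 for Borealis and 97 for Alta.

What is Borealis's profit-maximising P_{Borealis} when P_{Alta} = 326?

Borealis's profit: π = (P_{Borealis} − 84)(354 − 2P_{Borealis} + P_{Alta}).
∂π/∂P_{Borealis} = 522 − 4P_{Borealis} + P_{Alta} = 0 ⇒ P_{Borealis} = 130.5 + 0.25P_{Alta}.
At P_{Alta} = 326: P_{Borealis} = 130.5 + 0.25·326 = 212.

212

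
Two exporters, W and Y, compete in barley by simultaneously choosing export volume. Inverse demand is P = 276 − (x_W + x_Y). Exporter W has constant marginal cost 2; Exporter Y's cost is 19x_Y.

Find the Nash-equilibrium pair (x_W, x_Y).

97, 80

Exporter W's profit: π = x_W(276 − (x_W + x_Y)) − 2x_W.
∂π/∂x_W = 274 − 2x_W − x_Y = 0, so x_W = 137 − 0.5x_Y.
By the same steps for Y: x_Y = 128.5 − 0.5x_W.
Plugging x_Y into W's best response: x_W = 137 − 0.5(128.5 − 0.5x_W) ⇒ 0.75x_W = 72.75, so x_W = 97.
Then x_Y = 128.5 − 0.5·97 = 80.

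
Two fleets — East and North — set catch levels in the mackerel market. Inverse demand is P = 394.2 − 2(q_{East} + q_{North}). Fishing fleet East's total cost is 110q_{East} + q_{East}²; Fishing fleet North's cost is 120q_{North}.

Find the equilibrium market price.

227.68

Fishing fleet East's profit: π = q_{East}(394.2 − 2(q_{East} + q_{North})) − 110q_{East} − q_{East}².
∂π/∂q_{East} = 284.2 − 6q_{East} − 2q_{North} = 0, so q_{East} = 1421/30 − (1/3)q_{North}.
For North: ∂π/∂q_{North} = 274.2 − 4q_{North} − 2q_{East} = 0 ⇒ q_{North} = 68.55 − 0.5q_{East}.
Substituting the second reaction function into the first: q_{East} = 1421/30 − (1/3)(68.55 − 0.5q_{East}), which gives (5/6)q_{East} = 1471/60 ⇒ q_{East} = 29.42.
Then q_{North} = 68.55 − 0.5·29.42 = 53.84.
Equilibrium price: P = 394.2 − 2·83.26 = 227.68.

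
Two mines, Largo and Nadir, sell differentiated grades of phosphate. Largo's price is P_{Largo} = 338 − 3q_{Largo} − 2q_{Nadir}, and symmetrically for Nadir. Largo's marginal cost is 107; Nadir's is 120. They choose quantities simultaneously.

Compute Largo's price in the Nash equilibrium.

196.0625

Mine Largo's profit: π = q_{Largo}(338 − 3q_{Largo} − 2q_{Nadir}) − 107q_{Largo}.
∂π/∂q_{Largo} = 231 − 6q_{Largo} − 2q_{Nadir} = 0 ⇒ q_{Largo} = 38.5 − (1/3)q_{Nadir}.
Similarly q_{Nadir} = 109/3 − (1/3)q_{Largo}.
Plugging q_{Nadir} into Largo's best response: q_{Largo} = 38.5 − (1/3)(109/3 − (1/3)q_{Largo}) ⇒ (8/9)q_{Largo} = 475/18, so q_{Largo} = 29.6875.
Then q_{Nadir} = 109/3 − (1/3)·29.6875 = 26.4375.
P_{Largo} = 338 − 3·29.6875 − 2·26.4375 = 196.0625.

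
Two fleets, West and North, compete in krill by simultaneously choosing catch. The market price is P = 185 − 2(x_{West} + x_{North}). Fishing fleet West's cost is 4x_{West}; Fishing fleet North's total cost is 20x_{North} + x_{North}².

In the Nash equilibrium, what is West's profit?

Fishing fleet West's profit: π = x_{West}(185 − 2(x_{West} + x_{North})) − 4x_{West}.
∂π/∂x_{West} = 181 − 4x_{West} − 2x_{North} = 0, so x_{West} = 45.25 − 0.5x_{North}.
For North: ∂π/∂x_{North} = 165 − 6x_{North} − 2x_{West} = 0 ⇒ x_{North} = 27.5 − (1/3)x_{West}.
Substituting the second reaction function into the first: x_{West} = 45.25 − 0.5(27.5 − (1/3)x_{West}), which gives (5/6)x_{West} = 31.5 ⇒ x_{West} = 37.8.
Then x_{North} = 27.5 − (1/3)·37.8 = 14.9.
Price P = 185 − 2·52.7 = 79.6.
West's profit: (79.6 − 4)·37.8 = 2857.68.

2857.68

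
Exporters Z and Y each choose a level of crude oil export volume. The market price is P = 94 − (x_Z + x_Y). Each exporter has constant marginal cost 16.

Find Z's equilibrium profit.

Exporter Z's profit: π = x_Z(94 − (x_Z + x_Y)) − 16x_Z.
∂π/∂x_Z = 78 − 2x_Z − x_Y = 0, so x_Z = 39 − 0.5x_Y.
The game is symmetric, so in equilibrium x_Y = x_Z: the reaction function gives 1.5x_Z = 39, hence x_Z = 26.
Price P = 94 − 52 = 42.
Z's profit: (42 − 16)·26 = 676.

676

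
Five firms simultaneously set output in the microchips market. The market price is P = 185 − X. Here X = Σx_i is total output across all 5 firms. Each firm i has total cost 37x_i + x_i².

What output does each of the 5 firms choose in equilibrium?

A representative firm's profit is π_i = x_i(185 − X) − 37x_i − x_i², with X = x_i + Σ_{j≠i} x_j.
First-order condition: 148 − 4x_i − Σ_{j≠i} x_j = 0.
In a symmetric equilibrium every firm chooses the same x, so Σ_{j≠i} x_j = 4x. The condition becomes 148 − 8x = 0, giving x = 148/8 = 18.5.

18.5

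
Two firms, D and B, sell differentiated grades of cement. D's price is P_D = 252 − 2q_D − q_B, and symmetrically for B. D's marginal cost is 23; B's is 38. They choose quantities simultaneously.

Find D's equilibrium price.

Firm D's profit: π = q_D(252 − 2q_D − q_B) − 23q_D.
∂π/∂q_D = 229 − 4q_D − q_B = 0 ⇒ q_D = 57.25 − 0.25q_B.
Similarly q_B = 53.5 − 0.25q_D.
Substituting the second reaction function into the first: q_D = 57.25 − 0.25(53.5 − 0.25q_D), which gives 0.9375q_D = 43.875 ⇒ q_D = 46.8.
Then q_B = 53.5 − 0.25·46.8 = 41.8.
P_D = 252 − 2·46.8 − 41.8 = 116.6.

116.6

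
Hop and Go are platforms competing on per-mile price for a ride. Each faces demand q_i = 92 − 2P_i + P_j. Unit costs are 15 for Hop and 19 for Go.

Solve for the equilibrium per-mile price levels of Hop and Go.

41.2, 42.8

Hop's profit: π = (P_{Hop} − 15)(92 − 2P_{Hop} + P_{Go}).
∂π/∂P_{Hop} = 122 − 4P_{Hop} + P_{Go} = 0 ⇒ P_{Hop} = 30.5 + 0.25P_{Go}.
Similarly P_{Go} = 32.5 + 0.25P_{Hop}.
Plugging P_{Go} into Hop's best response: P_{Hop} = 30.5 + 0.25(32.5 + 0.25P_{Hop}) ⇒ 0.9375P_{Hop} = 38.625, so P_{Hop} = 41.2.
Then P_{Go} = 32.5 + 0.25·41.2 = 42.8.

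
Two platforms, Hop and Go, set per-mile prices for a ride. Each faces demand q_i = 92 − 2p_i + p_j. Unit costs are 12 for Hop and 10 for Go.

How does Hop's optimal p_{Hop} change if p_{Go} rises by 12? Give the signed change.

Hop's profit: π = (p_{Hop} − 12)(92 − 2p_{Hop} + p_{Go}).
∂π/∂p_{Hop} = 116 − 4p_{Hop} + p_{Go} = 0 ⇒ p_{Hop} = 29 + 0.25p_{Go}.
The reaction-function slope is 0.25, so a 12-unit rise in p_{Go} moves p_{Hop} by 0.25 × 12 = 3. Hop's best response rises — the actions are strategic complements.

3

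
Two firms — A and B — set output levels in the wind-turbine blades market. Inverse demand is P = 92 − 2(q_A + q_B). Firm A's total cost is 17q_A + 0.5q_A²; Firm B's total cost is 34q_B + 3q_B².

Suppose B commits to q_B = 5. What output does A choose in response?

13

Firm A's profit: π = q_A(92 − 2(q_A + q_B)) − 17q_A − 0.5q_A².
∂π/∂q_A = 75 − 5q_A − 2q_B = 0, so q_A = 15 − 0.4q_B.
At q_B = 5: q_A = 15 − 0.4·5 = 13.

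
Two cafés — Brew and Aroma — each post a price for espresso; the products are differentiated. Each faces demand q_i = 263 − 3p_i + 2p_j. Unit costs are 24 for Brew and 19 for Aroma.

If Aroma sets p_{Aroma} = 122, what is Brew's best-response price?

Brew's profit: π = (p_{Brew} − 24)(263 − 3p_{Brew} + 2p_{Aroma}).
∂π/∂p_{Brew} = 335 − 6p_{Brew} + 2p_{Aroma} = 0 ⇒ p_{Brew} = 335/6 + (1/3)p_{Aroma}.
At p_{Aroma} = 122: p_{Brew} = 335/6 + (1/3)·122 = 96.5.

96.5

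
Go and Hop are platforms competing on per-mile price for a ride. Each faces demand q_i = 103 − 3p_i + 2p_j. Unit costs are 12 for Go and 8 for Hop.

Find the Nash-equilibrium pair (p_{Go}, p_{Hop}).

Go's profit: π = (p_{Go} − 12)(103 − 3p_{Go} + 2p_{Hop}).
∂π/∂p_{Go} = 139 − 6p_{Go} + 2p_{Hop} = 0 ⇒ p_{Go} = 139/6 + (1/3)p_{Hop}.
Similarly p_{Hop} = 127/6 + (1/3)p_{Go}.
Substituting the second reaction function into the first: p_{Go} = 139/6 + (1/3)(127/6 + (1/3)p_{Go}), which gives (8/9)p_{Go} = 272/9 ⇒ p_{Go} = 34.
Then p_{Hop} = 127/6 + (1/3)·34 = 32.5.

34, 32.5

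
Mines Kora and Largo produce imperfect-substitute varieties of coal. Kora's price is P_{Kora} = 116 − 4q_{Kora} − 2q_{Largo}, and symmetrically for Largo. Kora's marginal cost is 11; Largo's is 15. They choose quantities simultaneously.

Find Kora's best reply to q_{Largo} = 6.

Mine Kora's profit: π = q_{Kora}(116 − 4q_{Kora} − 2q_{Largo}) − 11q_{Kora}.
∂π/∂q_{Kora} = 105 − 8q_{Kora} − 2q_{Largo} = 0 ⇒ q_{Kora} = 13.125 − 0.25q_{Largo}.
At q_{Largo} = 6: q_{Kora} = 13.125 − 0.25·6 = 11.625.

11.625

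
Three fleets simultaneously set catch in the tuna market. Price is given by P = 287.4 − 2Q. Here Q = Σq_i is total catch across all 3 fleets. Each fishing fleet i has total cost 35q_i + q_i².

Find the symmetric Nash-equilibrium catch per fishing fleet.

25.24

A representative fishing fleet's profit is π_i = q_i(287.4 − 2Q) − 35q_i − q_i², with Q = q_i + Σ_{j≠i} q_j.
First-order condition: 252.4 − 6q_i − 2Σ_{j≠i} q_j = 0.
With identical fishing fleets, set every q_j = q: then 252.4 − 6q − 4q = 0, i.e. q = 252.4/10 = 25.24.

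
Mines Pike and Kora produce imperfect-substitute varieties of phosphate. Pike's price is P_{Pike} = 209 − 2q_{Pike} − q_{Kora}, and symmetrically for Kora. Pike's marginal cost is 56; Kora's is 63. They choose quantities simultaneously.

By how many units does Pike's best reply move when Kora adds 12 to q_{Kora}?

Mine Pike's profit: π = q_{Pike}(209 − 2q_{Pike} − q_{Kora}) − 56q_{Pike}.
∂π/∂q_{Pike} = 153 − 4q_{Pike} − q_{Kora} = 0 ⇒ q_{Pike} = 38.25 − 0.25q_{Kora}.
The reaction-function slope is −0.25, so a 12-unit rise in q_{Kora} moves q_{Pike} by −0.25 × 12 = −3. Pike's best response falls — the actions are strategic substitutes.

-3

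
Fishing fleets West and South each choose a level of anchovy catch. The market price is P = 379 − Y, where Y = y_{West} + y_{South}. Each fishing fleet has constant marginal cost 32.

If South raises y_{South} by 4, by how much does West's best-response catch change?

Fishing fleet West's profit: π = y_{West}(379 − (y_{West} + y_{South})) − 32y_{West}.
∂π/∂y_{West} = 347 − 2y_{West} − y_{South} = 0, so y_{West} = 173.5 − 0.5y_{South}.
The reaction-function slope is −0.5, so a 4-unit rise in y_{South} moves y_{West} by −0.5 × 4 = −2. West's best response falls — the actions are strategic substitutes.

-2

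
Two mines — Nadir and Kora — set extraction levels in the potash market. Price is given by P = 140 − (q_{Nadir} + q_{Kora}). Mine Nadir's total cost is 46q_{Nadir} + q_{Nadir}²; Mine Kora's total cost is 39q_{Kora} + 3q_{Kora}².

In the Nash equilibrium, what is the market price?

109

Mine Nadir's profit: π = q_{Nadir}(140 − (q_{Nadir} + q_{Kora})) − 46q_{Nadir} − q_{Nadir}².
∂π/∂q_{Nadir} = 94 − 4q_{Nadir} − q_{Kora} = 0, so q_{Nadir} = 23.5 − 0.25q_{Kora}.
For Kora: ∂π/∂q_{Kora} = 101 − 8q_{Kora} − q_{Nadir} = 0 ⇒ q_{Kora} = 12.625 − 0.125q_{Nadir}.
Plugging q_{Kora} into Nadir's best response: q_{Nadir} = 23.5 − 0.25(12.625 − 0.125q_{Nadir}) ⇒ (31/32)q_{Nadir} = 651/32, so q_{Nadir} = 21.
Then q_{Kora} = 12.625 − 0.125·21 = 10.
Equilibrium price: P = 140 − 31 = 109.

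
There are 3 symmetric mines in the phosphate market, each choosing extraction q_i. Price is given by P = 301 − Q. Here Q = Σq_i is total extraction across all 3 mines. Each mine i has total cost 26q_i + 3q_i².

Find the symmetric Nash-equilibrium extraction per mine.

27.5

A representative mine's profit is π_i = q_i(301 − Q) − 26q_i − 3q_i², with Q = q_i + Σ_{j≠i} q_j.
First-order condition: 275 − 8q_i − Σ_{j≠i} q_j = 0.
Imposing symmetry (q_j = q for all j) turns Σ_{j≠i} q_j into 2q, so 275 = 10q and q = 27.5.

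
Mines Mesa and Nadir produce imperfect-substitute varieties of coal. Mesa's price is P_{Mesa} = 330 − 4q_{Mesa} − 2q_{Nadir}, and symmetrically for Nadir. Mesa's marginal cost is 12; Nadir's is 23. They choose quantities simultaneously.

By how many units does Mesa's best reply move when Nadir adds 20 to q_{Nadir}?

Mine Mesa's profit: π = q_{Mesa}(330 − 4q_{Mesa} − 2q_{Nadir}) − 12q_{Mesa}.
∂π/∂q_{Mesa} = 318 − 8q_{Mesa} − 2q_{Nadir} = 0 ⇒ q_{Mesa} = 39.75 − 0.25q_{Nadir}.
The reaction-function slope is −0.25, so a 20-unit rise in q_{Nadir} moves q_{Mesa} by −0.25 × 20 = −5. Mesa's best response falls — the actions are strategic substitutes.

-5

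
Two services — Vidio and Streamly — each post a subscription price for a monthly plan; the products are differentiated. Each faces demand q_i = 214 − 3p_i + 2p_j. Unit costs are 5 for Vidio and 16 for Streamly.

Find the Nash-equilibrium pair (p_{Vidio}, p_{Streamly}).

Vidio's profit: π = (p_{Vidio} − 5)(214 − 3p_{Vidio} + 2p_{Streamly}).
∂π/∂p_{Vidio} = 229 − 6p_{Vidio} + 2p_{Streamly} = 0 ⇒ p_{Vidio} = 229/6 + (1/3)p_{Streamly}.
Similarly p_{Streamly} = 131/3 + (1/3)p_{Vidio}.
Plugging p_{Streamly} into Vidio's best response: p_{Vidio} = 229/6 + (1/3)(131/3 + (1/3)p_{Vidio}) ⇒ (8/9)p_{Vidio} = 949/18, so p_{Vidio} = 59.3125.
Then p_{Streamly} = 131/3 + (1/3)·59.3125 = 63.4375.

59.3125, 63.4375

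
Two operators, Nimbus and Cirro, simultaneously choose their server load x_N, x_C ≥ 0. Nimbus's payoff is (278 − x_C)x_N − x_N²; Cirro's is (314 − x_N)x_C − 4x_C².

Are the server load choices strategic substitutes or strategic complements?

strategic substitutes

Expanding Nimbus's payoff: 278x_N − x_Cx_N − x_N².
∂π/∂x_N = 278 − x_C − 2x_N = 0, so x_N = 139 − 0.5x_C.
The best-response slope dx_N/dx_C = −0.5 < 0: the reaction function is downward-sloping, so the choices are strategic substitutes.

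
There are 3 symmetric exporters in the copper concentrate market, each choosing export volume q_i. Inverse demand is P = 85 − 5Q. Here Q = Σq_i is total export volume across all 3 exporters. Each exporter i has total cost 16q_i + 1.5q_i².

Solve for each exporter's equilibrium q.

A representative exporter's profit is π_i = q_i(85 − 5Q) − 16q_i − 1.5q_i², with Q = q_i + Σ_{j≠i} q_j.
First-order condition: 69 − 13q_i − 5Σ_{j≠i} q_j = 0.
With identical exporters, set every q_j = q: then 69 − 13q − 10q = 0, i.e. q = 69/23 = 3.

3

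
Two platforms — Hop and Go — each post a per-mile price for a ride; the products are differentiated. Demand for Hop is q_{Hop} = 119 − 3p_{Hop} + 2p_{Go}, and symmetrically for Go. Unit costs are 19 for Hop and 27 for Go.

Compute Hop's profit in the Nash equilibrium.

2106.75

Hop's profit: π = (p_{Hop} − 19)(119 − 3p_{Hop} + 2p_{Go}).
∂π/∂p_{Hop} = 176 − 6p_{Hop} + 2p_{Go} = 0 ⇒ p_{Hop} = 88/3 + (1/3)p_{Go}.
Similarly p_{Go} = 100/3 + (1/3)p_{Hop}.
Solving the two reaction functions simultaneously: (1 − (1/3)(1/3))p_{Hop} = 88/3 + (1/3)·(100/3), so (8/9)p_{Hop} = 364/9 and p_{Hop} = 45.5.
Then p_{Go} = 100/3 + (1/3)·45.5 = 48.5.
q_{Hop} = 119 − 3·45.5 + 2·48.5 = 79.5.
Profit = (45.5 − 19)·79.5 = 2106.75.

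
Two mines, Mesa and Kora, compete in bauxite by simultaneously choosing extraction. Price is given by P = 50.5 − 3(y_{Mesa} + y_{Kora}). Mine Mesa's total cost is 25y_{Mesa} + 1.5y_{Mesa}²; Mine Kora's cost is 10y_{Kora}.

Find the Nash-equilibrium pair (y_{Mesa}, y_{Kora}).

Mine Mesa's profit: π = y_{Mesa}(50.5 − 3(y_{Mesa} + y_{Kora})) − 25y_{Mesa} − 1.5y_{Mesa}².
∂π/∂y_{Mesa} = 25.5 − 9y_{Mesa} − 3y_{Kora} = 0, so y_{Mesa} = 17/6 − (1/3)y_{Kora}.
For Kora: ∂π/∂y_{Kora} = 40.5 − 6y_{Kora} − 3y_{Mesa} = 0 ⇒ y_{Kora} = 6.75 − 0.5y_{Mesa}.
Plugging y_{Kora} into Mesa's best response: y_{Mesa} = 17/6 − (1/3)(6.75 − 0.5y_{Mesa}) ⇒ (5/6)y_{Mesa} = 7/12, so y_{Mesa} = 0.7.
Then y_{Kora} = 6.75 − 0.5·0.7 = 6.4.

0.7, 6.4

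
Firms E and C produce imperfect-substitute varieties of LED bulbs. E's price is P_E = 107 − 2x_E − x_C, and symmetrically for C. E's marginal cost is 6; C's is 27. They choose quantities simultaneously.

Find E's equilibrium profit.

933.12

Firm E's profit: π = x_E(107 − 2x_E − x_C) − 6x_E.
∂π/∂x_E = 101 − 4x_E − x_C = 0 ⇒ x_E = 25.25 − 0.25x_C.
Similarly x_C = 20 − 0.25x_E.
Substituting the second reaction function into the first: x_E = 25.25 − 0.25(20 − 0.25x_E), which gives 0.9375x_E = 20.25 ⇒ x_E = 21.6.
Then x_C = 20 − 0.25·21.6 = 14.6.
P_E = 107 − 2·21.6 − 14.6 = 49.2.
Profit = (49.2 − 6)·21.6 = 933.12.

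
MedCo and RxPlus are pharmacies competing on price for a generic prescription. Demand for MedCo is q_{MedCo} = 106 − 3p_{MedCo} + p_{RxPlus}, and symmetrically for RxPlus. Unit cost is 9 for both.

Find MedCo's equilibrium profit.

MedCo's profit: π = (p_{MedCo} − 9)(106 − 3p_{MedCo} + p_{RxPlus}).
∂π/∂p_{MedCo} = 133 − 6p_{MedCo} + p_{RxPlus} = 0 ⇒ p_{MedCo} = 133/6 + (1/6)p_{RxPlus}.
The game is symmetric, so in equilibrium p_{RxPlus} = p_{MedCo}: the reaction function gives (5/6)p_{MedCo} = 133/6, hence p_{MedCo} = 26.6.
q_{MedCo} = 106 − 3·26.6 + 26.6 = 52.8.
Profit = (26.6 − 9)·52.8 = 929.28.

929.28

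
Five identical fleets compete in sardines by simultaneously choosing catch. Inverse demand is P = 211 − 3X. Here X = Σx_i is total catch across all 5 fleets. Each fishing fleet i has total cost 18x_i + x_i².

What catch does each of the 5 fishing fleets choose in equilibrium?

A representative fishing fleet's profit is π_i = x_i(211 − 3X) − 18x_i − x_i², with X = x_i + Σ_{j≠i} x_j.
First-order condition: 193 − 8x_i − 3Σ_{j≠i} x_j = 0.
In a symmetric equilibrium every fishing fleet chooses the same x, so Σ_{j≠i} x_j = 4x. The condition becomes 193 − 20x = 0, giving x = 193/20 = 9.65.

9.65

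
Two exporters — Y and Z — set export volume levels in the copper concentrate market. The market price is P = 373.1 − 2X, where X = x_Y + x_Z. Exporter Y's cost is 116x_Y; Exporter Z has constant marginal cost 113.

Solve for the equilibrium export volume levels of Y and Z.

Exporter Y's profit: π = x_Y(373.1 − 2(x_Y + x_Z)) − 116x_Y.
∂π/∂x_Y = 257.1 − 4x_Y − 2x_Z = 0, so x_Y = 64.275 − 0.5x_Z.
By the same steps for Z: x_Z = 65.025 − 0.5x_Y.
Substituting the second reaction function into the first: x_Y = 64.275 − 0.5(65.025 − 0.5x_Y), which gives 0.75x_Y = 31.7625 ⇒ x_Y = 42.35.
Then x_Z = 65.025 − 0.5·42.35 = 43.85.

42.35, 43.85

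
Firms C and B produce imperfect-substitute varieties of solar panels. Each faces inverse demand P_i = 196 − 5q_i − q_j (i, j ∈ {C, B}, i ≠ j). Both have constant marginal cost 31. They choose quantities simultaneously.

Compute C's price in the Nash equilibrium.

106

Firm C's profit: π = q_C(196 − 5q_C − q_B) − 31q_C.
∂π/∂q_C = 165 − 10q_C − q_B = 0 ⇒ q_C = 16.5 − 0.1q_B.
The game is symmetric, so in equilibrium q_B = q_C: the reaction function gives 1.1q_C = 16.5, hence q_C = 15.
P_C = 196 − 5·15 − 15 = 106.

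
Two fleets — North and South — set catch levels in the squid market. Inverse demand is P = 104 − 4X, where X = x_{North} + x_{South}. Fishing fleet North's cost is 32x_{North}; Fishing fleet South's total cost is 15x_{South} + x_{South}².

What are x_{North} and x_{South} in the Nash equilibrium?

Fishing fleet North's profit: π = x_{North}(104 − 4(x_{North} + x_{South})) − 32x_{North}.
∂π/∂x_{North} = 72 − 8x_{North} − 4x_{South} = 0, so x_{North} = 9 − 0.5x_{South}.
For South: ∂π/∂x_{South} = 89 − 10x_{South} − 4x_{North} = 0 ⇒ x_{South} = 8.9 − 0.4x_{North}.
Plugging x_{South} into North's best response: x_{North} = 9 − 0.5(8.9 − 0.4x_{North}) ⇒ 0.8x_{North} = 4.55, so x_{North} = 5.6875.
Then x_{South} = 8.9 − 0.4·5.6875 = 6.625.

5.6875, 6.625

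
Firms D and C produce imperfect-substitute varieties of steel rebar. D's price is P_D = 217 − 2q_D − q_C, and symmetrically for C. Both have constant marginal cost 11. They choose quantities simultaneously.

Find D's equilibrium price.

93.4

Firm D's profit: π = q_D(217 − 2q_D − q_C) − 11q_D.
∂π/∂q_D = 206 − 4q_D − q_C = 0 ⇒ q_D = 51.5 − 0.25q_C.
By symmetry q_C = q_D; substituting into the reaction function, 1.25q_D = 51.5 and q_D = 41.2.
P_D = 217 − 2·41.2 − 41.2 = 93.4.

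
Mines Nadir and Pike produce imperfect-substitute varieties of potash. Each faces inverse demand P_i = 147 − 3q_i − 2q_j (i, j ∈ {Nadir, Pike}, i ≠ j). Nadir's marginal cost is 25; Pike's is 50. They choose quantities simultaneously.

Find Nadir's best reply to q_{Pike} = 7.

Mine Nadir's profit: π = q_{Nadir}(147 − 3q_{Nadir} − 2q_{Pike}) − 25q_{Nadir}.
∂π/∂q_{Nadir} = 122 − 6q_{Nadir} − 2q_{Pike} = 0 ⇒ q_{Nadir} = 61/3 − (1/3)q_{Pike}.
At q_{Pike} = 7: q_{Nadir} = 61/3 − (1/3)·7 = 18.

18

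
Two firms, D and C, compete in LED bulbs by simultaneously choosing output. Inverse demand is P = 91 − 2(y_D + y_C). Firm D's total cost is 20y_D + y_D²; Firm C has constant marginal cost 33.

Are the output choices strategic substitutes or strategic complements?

strategic substitutes

Firm D's profit: π = y_D(91 − 2(y_D + y_C)) − 20y_D − y_D².
∂π/∂y_D = 71 − 6y_D − 2y_C = 0, so y_D = 71/6 − (1/3)y_C.
The best-response slope dy_D/dy_C = −1/3 < 0: the reaction function is downward-sloping, so the choices are strategic substitutes.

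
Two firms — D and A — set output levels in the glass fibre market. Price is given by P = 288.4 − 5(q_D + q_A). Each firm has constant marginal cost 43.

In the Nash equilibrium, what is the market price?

124.8

Firm D's profit: π = q_D(288.4 − 5(q_D + q_A)) − 43q_D.
∂π/∂q_D = 245.4 − 10q_D − 5q_A = 0, so q_D = 24.54 − 0.5q_A.
The game is symmetric, so in equilibrium q_A = q_D: the reaction function gives 1.5q_D = 24.54, hence q_D = 16.36.
Equilibrium price: P = 288.4 − 5·32.72 = 124.8.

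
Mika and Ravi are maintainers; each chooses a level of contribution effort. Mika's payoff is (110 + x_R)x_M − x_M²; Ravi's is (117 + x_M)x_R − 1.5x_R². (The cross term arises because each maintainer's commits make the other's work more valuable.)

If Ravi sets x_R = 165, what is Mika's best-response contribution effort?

137.5

Expanding Mika's payoff: 110x_M + x_Rx_M − x_M².
∂π/∂x_M = 110 + x_R − 2x_M = 0, so x_M = 55 + 0.5x_R.
At x_R = 165: x_M = 55 + 0.5·165 = 137.5.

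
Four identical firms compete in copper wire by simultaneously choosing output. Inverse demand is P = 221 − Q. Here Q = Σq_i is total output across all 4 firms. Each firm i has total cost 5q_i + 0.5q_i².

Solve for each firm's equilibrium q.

36

A representative firm's profit is π_i = q_i(221 − Q) − 5q_i − 0.5q_i², with Q = q_i + Σ_{j≠i} q_j.
First-order condition: 216 − 3q_i − Σ_{j≠i} q_j = 0.
In a symmetric equilibrium every firm chooses the same q, so Σ_{j≠i} q_j = 3q. The condition becomes 216 − 6q = 0, giving q = 216/6 = 36.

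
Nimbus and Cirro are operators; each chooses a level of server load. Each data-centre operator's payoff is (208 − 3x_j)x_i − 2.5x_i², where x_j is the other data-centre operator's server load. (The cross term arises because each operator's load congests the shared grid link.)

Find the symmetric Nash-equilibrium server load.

26

Nimbus's payoff is (208 − 3x_C)x_N − 2.5x_N².
∂π/∂x_N = 208 − 3x_C − 5x_N = 0, so x_N = 41.6 − 0.6x_C.
By symmetry x_C = x_N; substituting into the reaction function, 1.6x_N = 41.6 and x_N = 26.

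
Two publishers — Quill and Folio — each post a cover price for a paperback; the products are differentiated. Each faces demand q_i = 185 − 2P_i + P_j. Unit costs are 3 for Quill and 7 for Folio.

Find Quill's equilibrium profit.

Quill's profit: π = (P_{Quill} − 3)(185 − 2P_{Quill} + P_{Folio}).
∂π/∂P_{Quill} = 191 − 4P_{Quill} + P_{Folio} = 0 ⇒ P_{Quill} = 47.75 + 0.25P_{Folio}.
Similarly P_{Folio} = 49.75 + 0.25P_{Quill}.
Plugging P_{Folio} into Quill's best response: P_{Quill} = 47.75 + 0.25(49.75 + 0.25P_{Quill}) ⇒ 0.9375P_{Quill} = 60.1875, so P_{Quill} = 64.2.
Then P_{Folio} = 49.75 + 0.25·64.2 = 65.8.
q_{Quill} = 185 − 2·64.2 + 65.8 = 122.4.
Profit = (64.2 − 3)·122.4 = 7490.88.

7490.88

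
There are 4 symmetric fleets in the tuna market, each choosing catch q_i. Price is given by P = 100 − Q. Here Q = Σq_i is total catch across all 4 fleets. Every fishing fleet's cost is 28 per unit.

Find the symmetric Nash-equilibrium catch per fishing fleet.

A representative fishing fleet's profit is π_i = q_i(100 − Q) − 28q_i, with Q = q_i + Σ_{j≠i} q_j.
First-order condition: 72 − 2q_i − Σ_{j≠i} q_j = 0.
Imposing symmetry (q_j = q for all j) turns Σ_{j≠i} q_j into 3q, so 72 = 5q and q = 14.4.

14.4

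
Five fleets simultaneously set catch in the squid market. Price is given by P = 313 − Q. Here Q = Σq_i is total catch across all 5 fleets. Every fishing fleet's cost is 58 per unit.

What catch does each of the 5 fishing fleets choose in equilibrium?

42.5

A representative fishing fleet's profit is π_i = q_i(313 − Q) − 58q_i, with Q = q_i + Σ_{j≠i} q_j.
First-order condition: 255 − 2q_i − Σ_{j≠i} q_j = 0.
In a symmetric equilibrium every fishing fleet chooses the same q, so Σ_{j≠i} q_j = 4q. The condition becomes 255 − 6q = 0, giving q = 255/6 = 42.5.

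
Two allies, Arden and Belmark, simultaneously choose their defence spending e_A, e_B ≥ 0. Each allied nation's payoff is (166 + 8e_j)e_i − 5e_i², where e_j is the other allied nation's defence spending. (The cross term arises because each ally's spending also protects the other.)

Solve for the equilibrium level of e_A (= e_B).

83

Arden's payoff is (166 + 8e_B)e_A − 5e_A².
∂π/∂e_A = 166 + 8e_B − 10e_A = 0, so e_A = 16.6 + 0.8e_B.
Setting e_A = e_B in the reaction function: e_A = 16.6 + 0.8e_A, so e_A = 16.6 / 0.2 = 83.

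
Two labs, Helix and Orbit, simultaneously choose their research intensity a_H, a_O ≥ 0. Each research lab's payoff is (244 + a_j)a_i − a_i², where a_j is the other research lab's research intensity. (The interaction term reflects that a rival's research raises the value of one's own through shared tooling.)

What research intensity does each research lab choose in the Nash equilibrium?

Helix's payoff is (244 + a_O)a_H − a_H².
∂π/∂a_H = 244 + a_O − 2a_H = 0, so a_H = 122 + 0.5a_O.
The game is symmetric, so in equilibrium a_O = a_H: the reaction function gives 0.5a_H = 122, hence a_H = 244.

244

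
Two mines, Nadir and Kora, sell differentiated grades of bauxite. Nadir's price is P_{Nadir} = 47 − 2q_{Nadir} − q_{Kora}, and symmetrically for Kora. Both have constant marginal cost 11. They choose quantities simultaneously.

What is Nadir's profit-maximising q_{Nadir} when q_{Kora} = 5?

Mine Nadir's profit: π = q_{Nadir}(47 − 2q_{Nadir} − q_{Kora}) − 11q_{Nadir}.
∂π/∂q_{Nadir} = 36 − 4q_{Nadir} − q_{Kora} = 0 ⇒ q_{Nadir} = 9 − 0.25q_{Kora}.
At q_{Kora} = 5: q_{Nadir} = 9 − 0.25·5 = 7.75.

7.75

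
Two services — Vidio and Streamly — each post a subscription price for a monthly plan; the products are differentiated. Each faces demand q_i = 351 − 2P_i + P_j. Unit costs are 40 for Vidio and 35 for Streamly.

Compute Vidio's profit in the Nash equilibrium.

21218

Vidio's profit: π = (P_{Vidio} − 40)(351 − 2P_{Vidio} + P_{Streamly}).
∂π/∂P_{Vidio} = 431 − 4P_{Vidio} + P_{Streamly} = 0 ⇒ P_{Vidio} = 107.75 + 0.25P_{Streamly}.
Similarly P_{Streamly} = 105.25 + 0.25P_{Vidio}.
Substituting the second reaction function into the first: P_{Vidio} = 107.75 + 0.25(105.25 + 0.25P_{Vidio}), which gives 0.9375P_{Vidio} = 134.0625 ⇒ P_{Vidio} = 143.
Then P_{Streamly} = 105.25 + 0.25·143 = 141.
q_{Vidio} = 351 − 2·143 + 141 = 206.
Profit = (143 − 40)·206 = 21218.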